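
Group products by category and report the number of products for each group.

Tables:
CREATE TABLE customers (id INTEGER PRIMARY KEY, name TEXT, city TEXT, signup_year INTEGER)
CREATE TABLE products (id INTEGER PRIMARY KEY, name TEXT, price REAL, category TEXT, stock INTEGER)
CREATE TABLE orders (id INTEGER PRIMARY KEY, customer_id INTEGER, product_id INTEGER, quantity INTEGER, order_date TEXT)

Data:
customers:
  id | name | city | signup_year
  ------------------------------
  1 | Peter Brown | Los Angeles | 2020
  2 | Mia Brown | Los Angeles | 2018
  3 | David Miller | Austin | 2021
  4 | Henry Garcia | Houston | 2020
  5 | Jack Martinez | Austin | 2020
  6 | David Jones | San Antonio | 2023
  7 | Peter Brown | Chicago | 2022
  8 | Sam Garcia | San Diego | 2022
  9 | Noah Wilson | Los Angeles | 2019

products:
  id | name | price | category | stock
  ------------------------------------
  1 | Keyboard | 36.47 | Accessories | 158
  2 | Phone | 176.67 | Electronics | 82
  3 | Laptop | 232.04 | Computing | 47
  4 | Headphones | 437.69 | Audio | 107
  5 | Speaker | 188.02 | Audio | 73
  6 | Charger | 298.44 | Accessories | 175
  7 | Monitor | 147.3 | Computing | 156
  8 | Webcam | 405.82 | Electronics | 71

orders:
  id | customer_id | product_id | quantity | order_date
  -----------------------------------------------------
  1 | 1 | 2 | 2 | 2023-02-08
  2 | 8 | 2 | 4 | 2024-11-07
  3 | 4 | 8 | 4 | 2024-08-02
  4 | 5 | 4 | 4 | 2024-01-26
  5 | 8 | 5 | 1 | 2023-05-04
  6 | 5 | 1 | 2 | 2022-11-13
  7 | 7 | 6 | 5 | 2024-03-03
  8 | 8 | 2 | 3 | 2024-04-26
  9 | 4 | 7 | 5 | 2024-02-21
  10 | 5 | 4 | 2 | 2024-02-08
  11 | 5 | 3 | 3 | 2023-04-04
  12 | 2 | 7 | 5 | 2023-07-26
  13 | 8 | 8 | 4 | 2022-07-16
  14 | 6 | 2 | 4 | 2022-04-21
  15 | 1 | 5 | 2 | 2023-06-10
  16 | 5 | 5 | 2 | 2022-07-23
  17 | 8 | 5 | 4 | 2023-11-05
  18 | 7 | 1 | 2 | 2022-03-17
SELECT category, COUNT(*) AS n FROM products GROUP BY category

Execution result:
category | n
Accessories | 2
Audio | 2
Computing | 2
Electronics | 2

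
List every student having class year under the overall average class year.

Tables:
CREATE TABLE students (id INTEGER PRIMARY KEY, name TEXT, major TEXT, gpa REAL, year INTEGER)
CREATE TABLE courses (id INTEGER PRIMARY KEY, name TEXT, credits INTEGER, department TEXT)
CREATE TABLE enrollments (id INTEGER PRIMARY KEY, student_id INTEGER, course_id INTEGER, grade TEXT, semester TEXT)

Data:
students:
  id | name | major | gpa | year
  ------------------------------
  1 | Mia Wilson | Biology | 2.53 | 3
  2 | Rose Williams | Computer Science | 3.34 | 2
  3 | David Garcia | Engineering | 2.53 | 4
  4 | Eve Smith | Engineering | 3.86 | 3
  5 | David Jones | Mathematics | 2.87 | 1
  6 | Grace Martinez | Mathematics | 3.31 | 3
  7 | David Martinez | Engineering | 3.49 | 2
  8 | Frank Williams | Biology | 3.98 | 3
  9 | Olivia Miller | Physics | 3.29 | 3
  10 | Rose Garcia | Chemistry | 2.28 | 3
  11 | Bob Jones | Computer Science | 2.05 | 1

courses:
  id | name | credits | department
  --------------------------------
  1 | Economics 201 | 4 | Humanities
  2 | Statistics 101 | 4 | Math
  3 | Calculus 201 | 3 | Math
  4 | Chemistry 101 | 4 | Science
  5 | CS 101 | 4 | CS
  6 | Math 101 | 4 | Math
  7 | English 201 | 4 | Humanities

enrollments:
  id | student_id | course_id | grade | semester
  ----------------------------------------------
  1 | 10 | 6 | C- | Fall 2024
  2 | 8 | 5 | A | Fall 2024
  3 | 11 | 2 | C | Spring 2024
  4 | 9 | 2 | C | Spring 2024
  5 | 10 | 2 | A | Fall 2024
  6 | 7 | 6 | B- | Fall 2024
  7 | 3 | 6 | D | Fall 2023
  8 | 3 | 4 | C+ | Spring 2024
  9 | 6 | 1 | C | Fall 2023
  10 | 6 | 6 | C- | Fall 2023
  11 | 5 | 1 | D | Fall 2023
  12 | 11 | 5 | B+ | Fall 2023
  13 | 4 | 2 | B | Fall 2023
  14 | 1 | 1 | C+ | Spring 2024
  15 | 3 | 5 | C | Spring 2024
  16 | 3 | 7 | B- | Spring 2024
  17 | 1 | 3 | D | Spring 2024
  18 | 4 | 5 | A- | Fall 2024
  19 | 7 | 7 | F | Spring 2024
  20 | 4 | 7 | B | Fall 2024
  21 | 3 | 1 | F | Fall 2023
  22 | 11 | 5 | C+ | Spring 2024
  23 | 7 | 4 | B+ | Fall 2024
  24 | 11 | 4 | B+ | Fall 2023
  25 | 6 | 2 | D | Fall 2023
SELECT name, year FROM students WHERE year < (SELECT AVG(year) FROM students)

Execution result:
name | year
Rose Williams | 2
David Jones | 1
David Martinez | 2
Bob Jones | 1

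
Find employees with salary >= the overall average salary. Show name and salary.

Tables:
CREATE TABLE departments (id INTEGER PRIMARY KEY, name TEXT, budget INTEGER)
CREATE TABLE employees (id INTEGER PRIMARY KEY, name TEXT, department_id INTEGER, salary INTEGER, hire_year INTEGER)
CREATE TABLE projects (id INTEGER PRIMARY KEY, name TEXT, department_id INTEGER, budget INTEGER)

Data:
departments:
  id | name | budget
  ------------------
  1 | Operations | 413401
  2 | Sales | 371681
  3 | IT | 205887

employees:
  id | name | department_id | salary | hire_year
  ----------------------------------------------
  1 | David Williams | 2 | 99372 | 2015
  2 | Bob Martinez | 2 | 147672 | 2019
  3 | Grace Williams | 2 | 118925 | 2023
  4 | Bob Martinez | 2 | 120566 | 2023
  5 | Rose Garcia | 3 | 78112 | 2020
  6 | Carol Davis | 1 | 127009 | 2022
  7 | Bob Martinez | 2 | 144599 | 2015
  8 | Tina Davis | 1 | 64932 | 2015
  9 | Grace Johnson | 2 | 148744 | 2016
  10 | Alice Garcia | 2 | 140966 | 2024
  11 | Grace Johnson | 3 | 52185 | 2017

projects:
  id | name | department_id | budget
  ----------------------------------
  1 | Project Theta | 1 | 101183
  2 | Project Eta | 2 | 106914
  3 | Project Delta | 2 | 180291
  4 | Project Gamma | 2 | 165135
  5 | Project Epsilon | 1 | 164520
SELECT name, salary FROM employees WHERE salary >= (SELECT AVG(salary) FROM employees)

Execution result:
name | salary
Bob Martinez | 147672
Grace Williams | 118925
Bob Martinez | 120566
Carol Davis | 127009
Bob Martinez | 144599
Grace Johnson | 148744
Alice Garcia | 140966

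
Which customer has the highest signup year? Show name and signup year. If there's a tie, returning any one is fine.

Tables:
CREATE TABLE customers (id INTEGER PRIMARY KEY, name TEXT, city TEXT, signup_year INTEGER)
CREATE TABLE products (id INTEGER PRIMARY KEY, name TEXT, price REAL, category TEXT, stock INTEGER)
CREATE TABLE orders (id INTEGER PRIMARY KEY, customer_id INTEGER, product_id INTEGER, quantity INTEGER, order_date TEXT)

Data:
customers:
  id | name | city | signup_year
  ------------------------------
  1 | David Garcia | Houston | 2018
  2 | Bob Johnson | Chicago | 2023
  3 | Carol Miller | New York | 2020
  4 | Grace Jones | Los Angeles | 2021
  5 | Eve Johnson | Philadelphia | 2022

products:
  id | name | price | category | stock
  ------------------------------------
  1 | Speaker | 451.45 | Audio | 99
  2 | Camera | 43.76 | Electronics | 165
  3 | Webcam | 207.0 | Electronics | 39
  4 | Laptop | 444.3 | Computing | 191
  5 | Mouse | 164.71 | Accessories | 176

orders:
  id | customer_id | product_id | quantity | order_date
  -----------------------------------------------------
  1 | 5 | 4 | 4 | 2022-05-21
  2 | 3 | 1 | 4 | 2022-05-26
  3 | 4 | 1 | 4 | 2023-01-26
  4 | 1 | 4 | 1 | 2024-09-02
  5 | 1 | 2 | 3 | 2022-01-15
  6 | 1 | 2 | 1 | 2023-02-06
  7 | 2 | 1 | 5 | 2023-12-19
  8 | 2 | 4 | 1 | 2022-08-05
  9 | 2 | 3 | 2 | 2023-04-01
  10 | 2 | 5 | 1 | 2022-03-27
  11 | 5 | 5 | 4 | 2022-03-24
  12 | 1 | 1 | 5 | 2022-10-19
SELECT name, signup_year FROM customers ORDER BY signup_year DESC LIMIT 1

Execution result:
name | signup_year
Bob Johnson | 2023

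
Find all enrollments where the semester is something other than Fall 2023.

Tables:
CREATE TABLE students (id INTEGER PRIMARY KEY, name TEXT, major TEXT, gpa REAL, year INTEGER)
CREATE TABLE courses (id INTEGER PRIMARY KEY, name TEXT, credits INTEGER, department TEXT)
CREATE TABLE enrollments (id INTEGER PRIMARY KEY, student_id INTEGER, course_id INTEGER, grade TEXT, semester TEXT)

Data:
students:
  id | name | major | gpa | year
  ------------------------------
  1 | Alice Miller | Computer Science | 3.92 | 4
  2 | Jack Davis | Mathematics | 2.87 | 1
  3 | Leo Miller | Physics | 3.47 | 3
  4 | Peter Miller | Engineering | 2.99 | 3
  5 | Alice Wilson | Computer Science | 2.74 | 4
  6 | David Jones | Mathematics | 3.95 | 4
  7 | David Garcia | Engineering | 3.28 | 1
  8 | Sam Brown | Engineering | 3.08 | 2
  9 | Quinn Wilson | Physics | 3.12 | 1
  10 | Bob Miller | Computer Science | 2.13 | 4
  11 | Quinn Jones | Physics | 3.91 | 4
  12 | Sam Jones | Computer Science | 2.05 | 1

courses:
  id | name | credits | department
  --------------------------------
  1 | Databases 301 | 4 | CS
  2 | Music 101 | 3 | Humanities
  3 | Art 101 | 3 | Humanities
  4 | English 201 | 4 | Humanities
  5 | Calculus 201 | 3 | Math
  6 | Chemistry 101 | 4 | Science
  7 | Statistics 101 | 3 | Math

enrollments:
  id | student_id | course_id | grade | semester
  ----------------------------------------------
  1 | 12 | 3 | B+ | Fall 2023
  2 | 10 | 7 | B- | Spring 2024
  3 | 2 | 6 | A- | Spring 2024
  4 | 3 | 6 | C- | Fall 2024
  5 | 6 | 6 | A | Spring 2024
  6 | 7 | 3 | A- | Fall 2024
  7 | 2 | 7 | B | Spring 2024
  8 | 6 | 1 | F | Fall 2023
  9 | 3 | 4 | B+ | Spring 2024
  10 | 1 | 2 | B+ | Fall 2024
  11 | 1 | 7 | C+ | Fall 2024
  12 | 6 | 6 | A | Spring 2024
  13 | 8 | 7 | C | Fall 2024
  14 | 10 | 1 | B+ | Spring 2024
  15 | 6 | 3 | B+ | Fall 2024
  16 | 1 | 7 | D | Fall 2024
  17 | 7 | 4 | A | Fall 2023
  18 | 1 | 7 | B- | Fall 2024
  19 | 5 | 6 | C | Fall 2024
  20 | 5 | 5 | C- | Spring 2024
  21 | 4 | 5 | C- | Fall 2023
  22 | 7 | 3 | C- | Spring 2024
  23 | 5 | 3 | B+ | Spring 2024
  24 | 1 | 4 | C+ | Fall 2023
SELECT id, semester FROM enrollments WHERE semester <> 'Fall 2023'

Execution result:
id | semester
2 | Spring 2024
3 | Spring 2024
4 | Fall 2024
5 | Spring 2024
6 | Fall 2024
7 | Spring 2024
9 | Spring 2024
10 | Fall 2024
11 | Fall 2024
12 | Spring 2024
13 | Fall 2024
14 | Spring 2024
15 | Fall 2024
16 | Fall 2024
18 | Fall 2024
19 | Fall 2024
20 | Spring 2024
22 | Spring 2024
23 | Spring 2024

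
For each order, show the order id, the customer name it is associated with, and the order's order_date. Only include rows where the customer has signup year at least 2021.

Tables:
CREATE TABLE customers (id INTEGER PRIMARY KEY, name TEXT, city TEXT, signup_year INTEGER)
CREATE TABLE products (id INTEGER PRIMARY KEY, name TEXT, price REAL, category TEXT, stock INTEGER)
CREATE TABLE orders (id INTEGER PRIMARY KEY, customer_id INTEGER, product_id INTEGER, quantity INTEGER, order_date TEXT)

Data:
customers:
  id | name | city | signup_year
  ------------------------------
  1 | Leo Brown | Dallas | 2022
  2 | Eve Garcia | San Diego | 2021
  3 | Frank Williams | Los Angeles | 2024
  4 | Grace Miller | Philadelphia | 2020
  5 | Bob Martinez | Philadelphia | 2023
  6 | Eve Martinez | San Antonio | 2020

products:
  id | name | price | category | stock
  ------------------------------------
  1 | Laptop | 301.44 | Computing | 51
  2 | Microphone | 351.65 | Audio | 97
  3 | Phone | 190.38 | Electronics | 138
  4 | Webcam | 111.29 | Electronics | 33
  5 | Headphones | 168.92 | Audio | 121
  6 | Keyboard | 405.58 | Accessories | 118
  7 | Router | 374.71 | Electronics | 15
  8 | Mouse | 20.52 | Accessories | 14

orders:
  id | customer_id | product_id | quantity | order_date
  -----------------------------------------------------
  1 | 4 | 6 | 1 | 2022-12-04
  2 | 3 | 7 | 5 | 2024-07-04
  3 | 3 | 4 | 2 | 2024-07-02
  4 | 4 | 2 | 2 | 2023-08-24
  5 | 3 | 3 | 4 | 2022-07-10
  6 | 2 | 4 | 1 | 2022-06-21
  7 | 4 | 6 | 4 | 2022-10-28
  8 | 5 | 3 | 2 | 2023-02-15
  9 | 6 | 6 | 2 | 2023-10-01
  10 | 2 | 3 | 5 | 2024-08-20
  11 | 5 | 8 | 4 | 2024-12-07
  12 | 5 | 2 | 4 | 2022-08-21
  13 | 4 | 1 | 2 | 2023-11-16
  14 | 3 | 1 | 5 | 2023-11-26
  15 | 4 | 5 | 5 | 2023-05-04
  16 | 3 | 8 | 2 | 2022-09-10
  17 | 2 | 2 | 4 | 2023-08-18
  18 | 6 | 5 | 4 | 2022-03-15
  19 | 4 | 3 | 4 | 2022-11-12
SELECT c.id, p.name AS customer, c.order_date FROM orders c JOIN customers p ON c.customer_id = p.id WHERE p.signup_year >= 2021

Execution result:
id | customer | order_date
2 | Frank Williams | 2024-07-04
3 | Frank Williams | 2024-07-02
5 | Frank Williams | 2022-07-10
6 | Eve Garcia | 2022-06-21
8 | Bob Martinez | 2023-02-15
10 | Eve Garcia | 2024-08-20
11 | Bob Martinez | 2024-12-07
12 | Bob Martinez | 2022-08-21
14 | Frank Williams | 2023-11-26
16 | Frank Williams | 2022-09-10
17 | Eve Garcia | 2023-08-18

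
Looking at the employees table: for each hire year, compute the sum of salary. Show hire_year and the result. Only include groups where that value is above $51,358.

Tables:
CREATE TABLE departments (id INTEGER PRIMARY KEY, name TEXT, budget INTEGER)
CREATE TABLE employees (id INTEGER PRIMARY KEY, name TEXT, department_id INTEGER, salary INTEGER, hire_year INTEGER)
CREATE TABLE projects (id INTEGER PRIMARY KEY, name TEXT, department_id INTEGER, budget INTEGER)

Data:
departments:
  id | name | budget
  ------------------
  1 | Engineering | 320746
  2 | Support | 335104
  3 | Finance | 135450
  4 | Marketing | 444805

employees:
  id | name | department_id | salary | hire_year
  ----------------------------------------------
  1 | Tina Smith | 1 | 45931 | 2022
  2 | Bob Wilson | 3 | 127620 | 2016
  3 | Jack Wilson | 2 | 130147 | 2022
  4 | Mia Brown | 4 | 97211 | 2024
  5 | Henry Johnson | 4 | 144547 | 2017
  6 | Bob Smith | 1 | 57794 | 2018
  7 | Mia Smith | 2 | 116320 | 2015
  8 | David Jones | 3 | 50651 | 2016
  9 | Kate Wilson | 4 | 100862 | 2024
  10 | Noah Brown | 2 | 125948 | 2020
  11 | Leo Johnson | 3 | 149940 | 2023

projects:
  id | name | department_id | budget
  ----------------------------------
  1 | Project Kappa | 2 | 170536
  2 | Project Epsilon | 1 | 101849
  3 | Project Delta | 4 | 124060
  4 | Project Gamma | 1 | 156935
SELECT hire_year, SUM(salary) AS sum_salary FROM employees GROUP BY hire_year HAVING SUM(salary) > 51358

Execution result:
hire_year | sum_salary
2015 | 116320
2016 | 178271
2017 | 144547
2018 | 57794
2020 | 125948
2022 | 176078
2023 | 149940
2024 | 198073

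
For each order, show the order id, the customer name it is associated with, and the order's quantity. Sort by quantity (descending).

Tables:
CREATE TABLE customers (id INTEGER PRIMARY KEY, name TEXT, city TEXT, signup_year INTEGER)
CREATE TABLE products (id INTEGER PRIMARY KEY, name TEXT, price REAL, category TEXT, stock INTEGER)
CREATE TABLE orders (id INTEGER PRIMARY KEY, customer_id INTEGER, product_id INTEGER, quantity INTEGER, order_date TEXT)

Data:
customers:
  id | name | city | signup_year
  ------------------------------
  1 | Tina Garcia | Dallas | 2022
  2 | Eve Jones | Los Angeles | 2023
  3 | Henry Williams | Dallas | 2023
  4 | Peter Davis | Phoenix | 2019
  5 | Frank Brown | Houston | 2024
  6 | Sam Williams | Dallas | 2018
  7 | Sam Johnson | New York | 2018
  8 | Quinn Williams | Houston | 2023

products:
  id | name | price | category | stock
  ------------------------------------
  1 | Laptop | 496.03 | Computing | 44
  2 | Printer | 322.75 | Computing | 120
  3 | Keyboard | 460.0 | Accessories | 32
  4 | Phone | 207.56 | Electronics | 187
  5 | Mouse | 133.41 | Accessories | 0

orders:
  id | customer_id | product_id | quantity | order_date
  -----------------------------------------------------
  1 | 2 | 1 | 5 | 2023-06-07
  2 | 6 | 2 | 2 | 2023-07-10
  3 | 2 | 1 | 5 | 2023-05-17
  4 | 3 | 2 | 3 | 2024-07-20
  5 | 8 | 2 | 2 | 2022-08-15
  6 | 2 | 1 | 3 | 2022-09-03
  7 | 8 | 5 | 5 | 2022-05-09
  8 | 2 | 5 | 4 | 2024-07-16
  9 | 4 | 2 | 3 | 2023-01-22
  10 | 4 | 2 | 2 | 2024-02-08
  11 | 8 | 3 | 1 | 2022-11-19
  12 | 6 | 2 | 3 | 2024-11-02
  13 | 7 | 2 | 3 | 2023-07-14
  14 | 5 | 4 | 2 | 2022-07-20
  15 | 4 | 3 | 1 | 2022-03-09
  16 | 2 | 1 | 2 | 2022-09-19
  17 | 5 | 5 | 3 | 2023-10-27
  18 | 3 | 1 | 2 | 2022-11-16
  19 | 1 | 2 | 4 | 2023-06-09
SELECT c.id, p.name AS customer, c.quantity FROM orders c JOIN customers p ON c.customer_id = p.id ORDER BY c.quantity DESC

Execution result:
id | customer | quantity
1 | Eve Jones | 5
3 | Eve Jones | 5
7 | Quinn Williams | 5
8 | Eve Jones | 4
19 | Tina Garcia | 4
4 | Henry Williams | 3
6 | Eve Jones | 3
9 | Peter Davis | 3
12 | Sam Williams | 3
13 | Sam Johnson | 3
17 | Frank Brown | 3
2 | Sam Williams | 2
5 | Quinn Williams | 2
10 | Peter Davis | 2
14 | Frank Brown | 2
16 | Eve Jones | 2
18 | Henry Williams | 2
11 | Quinn Williams | 1
15 | Peter Davis | 1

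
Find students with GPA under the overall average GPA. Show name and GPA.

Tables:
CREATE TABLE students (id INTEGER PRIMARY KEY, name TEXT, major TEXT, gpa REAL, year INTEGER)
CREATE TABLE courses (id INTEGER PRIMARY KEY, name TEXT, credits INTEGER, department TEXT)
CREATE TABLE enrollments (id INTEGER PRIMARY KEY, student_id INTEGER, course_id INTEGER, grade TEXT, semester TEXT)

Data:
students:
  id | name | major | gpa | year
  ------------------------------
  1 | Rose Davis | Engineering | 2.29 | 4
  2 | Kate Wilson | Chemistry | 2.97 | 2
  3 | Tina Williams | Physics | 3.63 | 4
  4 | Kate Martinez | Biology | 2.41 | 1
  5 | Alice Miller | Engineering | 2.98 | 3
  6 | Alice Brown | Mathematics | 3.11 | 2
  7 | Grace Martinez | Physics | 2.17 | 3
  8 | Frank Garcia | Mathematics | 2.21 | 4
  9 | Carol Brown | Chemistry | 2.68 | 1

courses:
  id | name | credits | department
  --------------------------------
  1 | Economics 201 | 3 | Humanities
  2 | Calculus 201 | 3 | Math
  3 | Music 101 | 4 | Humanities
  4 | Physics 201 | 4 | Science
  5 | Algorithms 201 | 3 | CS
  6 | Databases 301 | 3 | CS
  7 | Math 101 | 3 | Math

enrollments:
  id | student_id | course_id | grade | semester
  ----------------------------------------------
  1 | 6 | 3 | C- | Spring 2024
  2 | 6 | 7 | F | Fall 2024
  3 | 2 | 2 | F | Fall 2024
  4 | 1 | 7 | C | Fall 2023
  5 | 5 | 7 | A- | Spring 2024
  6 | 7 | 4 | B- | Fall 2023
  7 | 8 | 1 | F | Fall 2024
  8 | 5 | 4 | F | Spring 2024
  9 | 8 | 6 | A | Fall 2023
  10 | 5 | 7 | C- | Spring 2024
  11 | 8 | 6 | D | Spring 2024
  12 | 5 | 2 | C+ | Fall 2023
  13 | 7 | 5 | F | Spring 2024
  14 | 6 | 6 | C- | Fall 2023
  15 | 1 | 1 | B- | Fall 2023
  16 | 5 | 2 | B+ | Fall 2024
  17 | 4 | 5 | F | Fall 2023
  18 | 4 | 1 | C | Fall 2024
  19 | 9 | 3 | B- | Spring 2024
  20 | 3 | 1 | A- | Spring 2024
SELECT name, gpa FROM students WHERE gpa < (SELECT AVG(gpa) FROM students)

Execution result:
name | gpa
Rose Davis | 2.29
Kate Martinez | 2.41
Grace Martinez | 2.17
Frank Garcia | 2.21
Carol Brown | 2.68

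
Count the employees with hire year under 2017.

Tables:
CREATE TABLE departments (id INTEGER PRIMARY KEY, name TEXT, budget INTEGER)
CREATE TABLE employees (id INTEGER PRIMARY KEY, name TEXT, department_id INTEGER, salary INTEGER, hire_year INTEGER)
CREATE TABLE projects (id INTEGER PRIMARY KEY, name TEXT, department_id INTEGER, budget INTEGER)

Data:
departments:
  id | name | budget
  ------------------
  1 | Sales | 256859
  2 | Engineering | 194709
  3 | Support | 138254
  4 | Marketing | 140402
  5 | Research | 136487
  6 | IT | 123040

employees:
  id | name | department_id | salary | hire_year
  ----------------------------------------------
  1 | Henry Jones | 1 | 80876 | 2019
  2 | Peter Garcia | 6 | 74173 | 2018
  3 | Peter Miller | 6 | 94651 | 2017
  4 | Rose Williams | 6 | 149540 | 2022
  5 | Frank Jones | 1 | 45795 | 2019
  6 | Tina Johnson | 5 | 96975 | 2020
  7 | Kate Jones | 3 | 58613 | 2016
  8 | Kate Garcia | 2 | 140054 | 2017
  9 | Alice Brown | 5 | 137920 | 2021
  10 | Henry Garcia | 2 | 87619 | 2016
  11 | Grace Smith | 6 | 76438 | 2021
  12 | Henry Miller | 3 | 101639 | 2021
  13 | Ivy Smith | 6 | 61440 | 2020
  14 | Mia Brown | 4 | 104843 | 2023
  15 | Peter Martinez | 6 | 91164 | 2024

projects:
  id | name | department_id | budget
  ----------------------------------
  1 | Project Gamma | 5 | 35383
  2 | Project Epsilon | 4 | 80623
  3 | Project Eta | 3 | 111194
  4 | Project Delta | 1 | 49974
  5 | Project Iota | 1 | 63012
SELECT COUNT(*) FROM employees WHERE hire_year < 2017

Execution result:
2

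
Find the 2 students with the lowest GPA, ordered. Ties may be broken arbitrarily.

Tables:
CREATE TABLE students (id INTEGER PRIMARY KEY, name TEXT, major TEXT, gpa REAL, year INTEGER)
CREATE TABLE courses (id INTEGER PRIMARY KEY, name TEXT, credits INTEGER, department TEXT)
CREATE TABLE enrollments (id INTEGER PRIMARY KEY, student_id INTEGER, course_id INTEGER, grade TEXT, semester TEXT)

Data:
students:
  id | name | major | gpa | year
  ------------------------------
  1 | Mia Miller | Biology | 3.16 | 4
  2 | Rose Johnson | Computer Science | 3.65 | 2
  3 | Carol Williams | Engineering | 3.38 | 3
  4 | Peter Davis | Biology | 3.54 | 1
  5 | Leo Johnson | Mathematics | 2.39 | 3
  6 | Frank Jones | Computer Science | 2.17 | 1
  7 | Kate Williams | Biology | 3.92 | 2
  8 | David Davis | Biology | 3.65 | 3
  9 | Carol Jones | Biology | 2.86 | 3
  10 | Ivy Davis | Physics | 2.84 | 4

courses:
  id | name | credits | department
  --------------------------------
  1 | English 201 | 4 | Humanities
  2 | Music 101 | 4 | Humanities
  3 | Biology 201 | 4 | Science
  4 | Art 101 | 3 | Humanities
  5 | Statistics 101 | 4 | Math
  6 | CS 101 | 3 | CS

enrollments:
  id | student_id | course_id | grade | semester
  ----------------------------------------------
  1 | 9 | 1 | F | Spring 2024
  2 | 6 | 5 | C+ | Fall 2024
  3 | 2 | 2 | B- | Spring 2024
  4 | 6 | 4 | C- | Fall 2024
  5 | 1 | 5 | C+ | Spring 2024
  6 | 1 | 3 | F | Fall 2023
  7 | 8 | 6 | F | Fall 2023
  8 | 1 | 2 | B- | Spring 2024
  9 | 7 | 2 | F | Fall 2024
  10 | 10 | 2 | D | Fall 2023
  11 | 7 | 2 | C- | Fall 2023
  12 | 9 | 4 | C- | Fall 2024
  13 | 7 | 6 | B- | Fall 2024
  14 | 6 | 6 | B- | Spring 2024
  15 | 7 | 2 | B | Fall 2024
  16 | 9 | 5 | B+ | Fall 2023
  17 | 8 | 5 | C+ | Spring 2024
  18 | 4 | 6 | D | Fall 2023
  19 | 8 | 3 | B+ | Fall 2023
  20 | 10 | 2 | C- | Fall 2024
SELECT name, gpa FROM students ORDER BY gpa ASC LIMIT 2

Execution result:
name | gpa
Frank Jones | 2.17
Leo Johnson | 2.39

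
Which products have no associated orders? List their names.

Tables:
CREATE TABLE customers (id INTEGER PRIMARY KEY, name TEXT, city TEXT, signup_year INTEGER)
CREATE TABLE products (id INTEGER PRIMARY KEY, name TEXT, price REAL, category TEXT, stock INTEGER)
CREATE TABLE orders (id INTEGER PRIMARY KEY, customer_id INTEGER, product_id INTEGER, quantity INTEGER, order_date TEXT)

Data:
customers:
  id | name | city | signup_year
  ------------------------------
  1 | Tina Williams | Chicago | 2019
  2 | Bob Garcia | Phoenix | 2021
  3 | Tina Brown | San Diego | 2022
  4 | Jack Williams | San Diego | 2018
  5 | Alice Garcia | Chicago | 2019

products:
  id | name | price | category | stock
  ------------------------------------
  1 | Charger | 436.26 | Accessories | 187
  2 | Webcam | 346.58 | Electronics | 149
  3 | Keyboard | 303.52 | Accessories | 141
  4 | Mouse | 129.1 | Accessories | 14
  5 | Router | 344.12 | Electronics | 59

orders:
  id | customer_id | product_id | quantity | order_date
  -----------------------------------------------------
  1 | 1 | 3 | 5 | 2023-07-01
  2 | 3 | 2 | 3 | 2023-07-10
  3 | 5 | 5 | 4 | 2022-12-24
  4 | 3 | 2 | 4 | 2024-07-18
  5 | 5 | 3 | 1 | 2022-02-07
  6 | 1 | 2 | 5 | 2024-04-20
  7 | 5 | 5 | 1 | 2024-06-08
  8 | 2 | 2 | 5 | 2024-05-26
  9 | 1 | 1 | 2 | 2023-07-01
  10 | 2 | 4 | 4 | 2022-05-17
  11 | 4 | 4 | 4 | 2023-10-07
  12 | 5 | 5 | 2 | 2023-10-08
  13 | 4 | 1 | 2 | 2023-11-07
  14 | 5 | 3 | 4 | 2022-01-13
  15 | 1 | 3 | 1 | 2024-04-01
SELECT p.name FROM products p LEFT JOIN orders c ON c.product_id = p.id WHERE c.id IS NULL

Execution result:
(no rows)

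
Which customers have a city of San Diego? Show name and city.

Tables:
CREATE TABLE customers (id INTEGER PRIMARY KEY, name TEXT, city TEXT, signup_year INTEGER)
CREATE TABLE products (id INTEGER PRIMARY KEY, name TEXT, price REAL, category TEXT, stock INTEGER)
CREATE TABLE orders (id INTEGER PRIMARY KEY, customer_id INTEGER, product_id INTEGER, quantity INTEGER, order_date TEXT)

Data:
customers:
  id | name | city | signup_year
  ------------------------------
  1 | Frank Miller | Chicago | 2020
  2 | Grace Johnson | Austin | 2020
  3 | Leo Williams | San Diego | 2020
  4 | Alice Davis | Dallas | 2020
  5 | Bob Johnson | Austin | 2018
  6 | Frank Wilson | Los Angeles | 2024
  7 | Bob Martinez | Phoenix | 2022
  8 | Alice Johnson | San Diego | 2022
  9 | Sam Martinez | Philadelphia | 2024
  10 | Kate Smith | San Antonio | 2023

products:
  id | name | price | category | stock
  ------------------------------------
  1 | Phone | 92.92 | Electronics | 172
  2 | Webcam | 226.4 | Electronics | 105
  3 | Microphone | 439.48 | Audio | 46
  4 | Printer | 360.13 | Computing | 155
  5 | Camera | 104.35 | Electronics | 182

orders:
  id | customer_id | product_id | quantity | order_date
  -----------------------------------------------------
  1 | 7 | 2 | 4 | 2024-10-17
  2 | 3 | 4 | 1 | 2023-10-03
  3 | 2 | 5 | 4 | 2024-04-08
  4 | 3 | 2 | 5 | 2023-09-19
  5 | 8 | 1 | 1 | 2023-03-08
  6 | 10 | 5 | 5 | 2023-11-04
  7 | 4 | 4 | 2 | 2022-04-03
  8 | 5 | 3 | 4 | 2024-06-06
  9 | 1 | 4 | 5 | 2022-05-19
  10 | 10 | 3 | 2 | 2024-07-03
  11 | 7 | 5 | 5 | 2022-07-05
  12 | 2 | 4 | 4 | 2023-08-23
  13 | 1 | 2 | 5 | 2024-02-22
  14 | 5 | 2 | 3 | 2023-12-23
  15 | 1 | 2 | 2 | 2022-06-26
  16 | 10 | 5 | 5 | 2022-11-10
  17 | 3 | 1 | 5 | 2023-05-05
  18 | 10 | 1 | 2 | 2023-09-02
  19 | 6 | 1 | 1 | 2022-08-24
SELECT name, city FROM customers WHERE city = 'San Diego'

Execution result:
name | city
Leo Williams | San Diego
Alice Johnson | San Diego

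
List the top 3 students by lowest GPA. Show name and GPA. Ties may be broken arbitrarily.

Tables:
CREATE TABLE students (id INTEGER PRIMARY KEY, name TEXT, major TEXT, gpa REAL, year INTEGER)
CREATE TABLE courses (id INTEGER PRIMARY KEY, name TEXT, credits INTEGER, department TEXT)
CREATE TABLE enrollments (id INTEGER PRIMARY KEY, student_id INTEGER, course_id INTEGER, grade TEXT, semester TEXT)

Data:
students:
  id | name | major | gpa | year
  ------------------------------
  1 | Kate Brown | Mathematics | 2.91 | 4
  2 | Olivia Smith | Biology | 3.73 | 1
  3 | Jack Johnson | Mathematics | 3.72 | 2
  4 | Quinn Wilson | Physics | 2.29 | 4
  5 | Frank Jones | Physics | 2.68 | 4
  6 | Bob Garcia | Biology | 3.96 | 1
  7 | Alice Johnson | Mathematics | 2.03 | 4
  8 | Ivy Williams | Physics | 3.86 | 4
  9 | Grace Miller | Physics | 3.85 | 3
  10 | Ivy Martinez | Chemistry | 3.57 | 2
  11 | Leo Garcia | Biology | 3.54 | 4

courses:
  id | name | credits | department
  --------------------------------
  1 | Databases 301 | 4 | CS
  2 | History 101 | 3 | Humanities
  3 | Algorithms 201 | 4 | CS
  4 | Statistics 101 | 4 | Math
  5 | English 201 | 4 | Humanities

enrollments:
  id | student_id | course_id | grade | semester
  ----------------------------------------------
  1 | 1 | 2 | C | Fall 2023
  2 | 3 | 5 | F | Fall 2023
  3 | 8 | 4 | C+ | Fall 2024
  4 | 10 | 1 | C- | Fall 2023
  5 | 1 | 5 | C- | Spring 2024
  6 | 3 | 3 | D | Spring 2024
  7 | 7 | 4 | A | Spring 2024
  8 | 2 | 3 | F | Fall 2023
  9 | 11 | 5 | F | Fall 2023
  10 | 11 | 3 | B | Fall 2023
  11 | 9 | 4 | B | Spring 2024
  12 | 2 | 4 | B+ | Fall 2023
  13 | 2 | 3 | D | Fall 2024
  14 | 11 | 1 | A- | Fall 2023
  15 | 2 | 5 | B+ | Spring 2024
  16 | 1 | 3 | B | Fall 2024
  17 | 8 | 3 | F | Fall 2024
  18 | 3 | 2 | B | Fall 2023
SELECT name, gpa FROM students ORDER BY gpa ASC LIMIT 3

Execution result:
name | gpa
Alice Johnson | 2.03
Quinn Wilson | 2.29
Frank Jones | 2.68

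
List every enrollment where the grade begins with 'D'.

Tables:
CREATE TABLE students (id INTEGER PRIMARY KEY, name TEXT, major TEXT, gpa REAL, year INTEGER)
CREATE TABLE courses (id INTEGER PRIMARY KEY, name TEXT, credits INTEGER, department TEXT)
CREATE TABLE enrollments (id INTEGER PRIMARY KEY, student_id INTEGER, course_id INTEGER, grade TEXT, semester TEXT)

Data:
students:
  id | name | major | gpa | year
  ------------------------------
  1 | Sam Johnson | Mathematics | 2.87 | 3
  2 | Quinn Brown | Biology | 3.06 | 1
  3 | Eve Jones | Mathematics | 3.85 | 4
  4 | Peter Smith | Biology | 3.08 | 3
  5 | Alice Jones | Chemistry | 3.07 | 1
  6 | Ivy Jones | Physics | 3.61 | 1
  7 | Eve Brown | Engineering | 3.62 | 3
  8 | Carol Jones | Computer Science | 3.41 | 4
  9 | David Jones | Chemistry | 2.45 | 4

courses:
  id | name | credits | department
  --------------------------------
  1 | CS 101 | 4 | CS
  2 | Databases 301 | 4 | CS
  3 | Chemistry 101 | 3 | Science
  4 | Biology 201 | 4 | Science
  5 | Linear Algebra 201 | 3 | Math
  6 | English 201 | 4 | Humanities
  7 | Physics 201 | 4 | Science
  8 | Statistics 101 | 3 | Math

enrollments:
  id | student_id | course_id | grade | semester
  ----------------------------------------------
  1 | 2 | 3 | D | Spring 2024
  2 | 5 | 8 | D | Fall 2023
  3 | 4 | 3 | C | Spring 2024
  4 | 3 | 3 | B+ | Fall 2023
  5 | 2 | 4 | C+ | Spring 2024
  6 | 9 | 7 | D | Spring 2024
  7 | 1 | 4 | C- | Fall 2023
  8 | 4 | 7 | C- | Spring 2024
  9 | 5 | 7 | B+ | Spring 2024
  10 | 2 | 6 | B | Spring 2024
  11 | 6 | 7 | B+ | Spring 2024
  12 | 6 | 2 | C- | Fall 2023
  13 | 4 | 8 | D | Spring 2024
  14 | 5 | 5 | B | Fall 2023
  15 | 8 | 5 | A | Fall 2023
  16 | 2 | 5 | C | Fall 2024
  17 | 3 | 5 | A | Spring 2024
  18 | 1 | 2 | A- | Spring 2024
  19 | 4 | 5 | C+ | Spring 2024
SELECT id, grade FROM enrollments WHERE grade LIKE 'D%'

Execution result:
id | grade
1 | D
2 | D
6 | D
13 | D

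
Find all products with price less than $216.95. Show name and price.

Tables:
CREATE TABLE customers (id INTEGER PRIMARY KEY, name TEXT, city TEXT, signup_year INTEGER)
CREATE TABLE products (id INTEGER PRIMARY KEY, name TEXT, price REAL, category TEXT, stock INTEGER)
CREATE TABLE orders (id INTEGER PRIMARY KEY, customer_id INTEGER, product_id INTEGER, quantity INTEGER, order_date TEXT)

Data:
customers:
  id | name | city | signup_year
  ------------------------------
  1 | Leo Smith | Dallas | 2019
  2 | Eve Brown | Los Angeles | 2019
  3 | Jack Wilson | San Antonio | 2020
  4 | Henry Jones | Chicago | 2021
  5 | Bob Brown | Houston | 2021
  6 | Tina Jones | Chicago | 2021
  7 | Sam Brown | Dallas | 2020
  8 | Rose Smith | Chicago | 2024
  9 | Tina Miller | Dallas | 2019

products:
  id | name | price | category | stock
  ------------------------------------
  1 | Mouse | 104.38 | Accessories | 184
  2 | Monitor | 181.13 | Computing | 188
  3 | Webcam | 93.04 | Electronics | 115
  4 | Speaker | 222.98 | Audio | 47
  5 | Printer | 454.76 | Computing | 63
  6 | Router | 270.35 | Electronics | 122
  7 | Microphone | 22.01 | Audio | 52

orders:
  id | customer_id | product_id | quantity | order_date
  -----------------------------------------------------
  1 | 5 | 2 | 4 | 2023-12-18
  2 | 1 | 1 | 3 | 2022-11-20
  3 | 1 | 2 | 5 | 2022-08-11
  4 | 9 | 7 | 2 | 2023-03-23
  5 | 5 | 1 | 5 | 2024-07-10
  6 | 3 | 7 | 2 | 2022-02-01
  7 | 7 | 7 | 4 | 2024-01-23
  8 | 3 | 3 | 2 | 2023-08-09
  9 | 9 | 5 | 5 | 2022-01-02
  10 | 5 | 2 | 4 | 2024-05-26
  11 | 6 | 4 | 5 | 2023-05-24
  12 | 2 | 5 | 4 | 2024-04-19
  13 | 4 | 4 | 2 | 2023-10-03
SELECT name, price FROM products WHERE price < 216.95

Execution result:
name | price
Mouse | 104.38
Monitor | 181.13
Webcam | 93.04
Microphone | 22.01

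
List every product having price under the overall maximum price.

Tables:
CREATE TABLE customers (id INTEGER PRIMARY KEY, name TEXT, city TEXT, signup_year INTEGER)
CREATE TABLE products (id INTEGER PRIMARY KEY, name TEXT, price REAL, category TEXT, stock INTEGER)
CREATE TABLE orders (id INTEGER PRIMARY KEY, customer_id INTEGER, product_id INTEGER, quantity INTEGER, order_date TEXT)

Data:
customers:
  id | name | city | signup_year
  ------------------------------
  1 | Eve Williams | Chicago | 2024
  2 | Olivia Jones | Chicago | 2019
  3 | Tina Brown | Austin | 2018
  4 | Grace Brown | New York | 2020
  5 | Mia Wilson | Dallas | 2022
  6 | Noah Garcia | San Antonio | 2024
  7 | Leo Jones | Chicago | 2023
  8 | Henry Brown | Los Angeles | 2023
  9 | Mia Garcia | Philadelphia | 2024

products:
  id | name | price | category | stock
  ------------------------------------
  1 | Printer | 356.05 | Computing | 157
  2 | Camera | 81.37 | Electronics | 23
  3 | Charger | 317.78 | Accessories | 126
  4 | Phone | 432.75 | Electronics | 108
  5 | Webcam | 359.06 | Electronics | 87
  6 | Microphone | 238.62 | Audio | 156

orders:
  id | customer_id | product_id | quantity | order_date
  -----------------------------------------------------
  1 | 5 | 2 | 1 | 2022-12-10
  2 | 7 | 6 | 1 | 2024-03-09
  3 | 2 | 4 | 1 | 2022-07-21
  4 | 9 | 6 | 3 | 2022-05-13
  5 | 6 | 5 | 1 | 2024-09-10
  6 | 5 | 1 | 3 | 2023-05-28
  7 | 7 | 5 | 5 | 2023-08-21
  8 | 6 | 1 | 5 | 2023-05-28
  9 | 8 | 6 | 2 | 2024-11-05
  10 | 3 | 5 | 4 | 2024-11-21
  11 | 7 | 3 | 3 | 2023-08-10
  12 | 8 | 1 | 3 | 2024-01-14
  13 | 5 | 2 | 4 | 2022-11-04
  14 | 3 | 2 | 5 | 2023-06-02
SELECT name, price FROM products WHERE price < (SELECT MAX(price) FROM products)

Execution result:
name | price
Printer | 356.05
Camera | 81.37
Charger | 317.78
Webcam | 359.06
Microphone | 238.62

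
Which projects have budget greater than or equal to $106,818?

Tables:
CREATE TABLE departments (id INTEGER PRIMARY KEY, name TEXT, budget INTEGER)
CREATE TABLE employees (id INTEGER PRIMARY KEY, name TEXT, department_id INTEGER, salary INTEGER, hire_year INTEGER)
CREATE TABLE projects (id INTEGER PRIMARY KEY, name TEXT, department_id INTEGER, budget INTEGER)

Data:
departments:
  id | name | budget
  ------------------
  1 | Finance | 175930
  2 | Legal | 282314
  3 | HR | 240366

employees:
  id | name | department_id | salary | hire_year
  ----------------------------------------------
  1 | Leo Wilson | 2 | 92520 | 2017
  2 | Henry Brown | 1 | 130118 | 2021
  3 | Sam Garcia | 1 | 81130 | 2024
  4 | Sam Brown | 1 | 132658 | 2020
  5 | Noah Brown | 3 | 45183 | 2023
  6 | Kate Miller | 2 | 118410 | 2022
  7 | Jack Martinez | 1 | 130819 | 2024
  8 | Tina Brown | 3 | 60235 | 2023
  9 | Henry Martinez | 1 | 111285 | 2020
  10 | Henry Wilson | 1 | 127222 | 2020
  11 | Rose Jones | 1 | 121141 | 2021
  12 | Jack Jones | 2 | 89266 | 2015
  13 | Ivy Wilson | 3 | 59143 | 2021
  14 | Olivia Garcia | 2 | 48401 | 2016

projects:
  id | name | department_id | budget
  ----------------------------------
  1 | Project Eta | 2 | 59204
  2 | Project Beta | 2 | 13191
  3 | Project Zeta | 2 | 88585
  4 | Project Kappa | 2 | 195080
SELECT name, budget FROM projects WHERE budget >= 106818

Execution result:
name | budget
Project Kappa | 195080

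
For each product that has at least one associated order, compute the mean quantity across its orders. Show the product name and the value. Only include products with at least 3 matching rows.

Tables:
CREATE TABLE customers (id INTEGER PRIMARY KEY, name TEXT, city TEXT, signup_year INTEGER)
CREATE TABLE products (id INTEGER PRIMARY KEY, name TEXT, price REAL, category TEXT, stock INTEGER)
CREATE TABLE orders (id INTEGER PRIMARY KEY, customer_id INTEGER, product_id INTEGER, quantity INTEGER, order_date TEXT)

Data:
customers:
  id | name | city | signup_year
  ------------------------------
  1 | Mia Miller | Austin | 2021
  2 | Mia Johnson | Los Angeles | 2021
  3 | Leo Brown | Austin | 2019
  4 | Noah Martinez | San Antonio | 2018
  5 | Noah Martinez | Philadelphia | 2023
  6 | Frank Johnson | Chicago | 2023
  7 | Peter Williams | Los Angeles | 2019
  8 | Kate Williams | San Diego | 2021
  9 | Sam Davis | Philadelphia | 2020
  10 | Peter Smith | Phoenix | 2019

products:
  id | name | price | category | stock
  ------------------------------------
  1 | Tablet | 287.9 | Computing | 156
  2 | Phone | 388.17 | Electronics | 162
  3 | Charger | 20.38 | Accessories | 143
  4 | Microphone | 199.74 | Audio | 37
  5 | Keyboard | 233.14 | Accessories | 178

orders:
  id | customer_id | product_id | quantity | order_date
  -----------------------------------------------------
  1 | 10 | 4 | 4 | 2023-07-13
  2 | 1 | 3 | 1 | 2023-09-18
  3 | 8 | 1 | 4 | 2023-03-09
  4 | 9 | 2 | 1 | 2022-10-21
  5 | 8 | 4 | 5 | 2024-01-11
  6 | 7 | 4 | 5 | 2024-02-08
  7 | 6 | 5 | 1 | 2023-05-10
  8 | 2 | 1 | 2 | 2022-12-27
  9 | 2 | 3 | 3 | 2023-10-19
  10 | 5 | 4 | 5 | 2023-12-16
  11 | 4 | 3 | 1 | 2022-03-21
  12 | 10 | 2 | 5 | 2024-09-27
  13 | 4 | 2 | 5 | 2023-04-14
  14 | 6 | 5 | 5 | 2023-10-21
SELECT p.name, AVG(c.quantity) AS avg_quantity FROM orders c JOIN products p ON c.product_id = p.id GROUP BY p.id, p.name HAVING COUNT(*) >= 3

Execution result:
name | avg_quantity
Phone | 3.67
Charger | 1.67
Microphone | 4.75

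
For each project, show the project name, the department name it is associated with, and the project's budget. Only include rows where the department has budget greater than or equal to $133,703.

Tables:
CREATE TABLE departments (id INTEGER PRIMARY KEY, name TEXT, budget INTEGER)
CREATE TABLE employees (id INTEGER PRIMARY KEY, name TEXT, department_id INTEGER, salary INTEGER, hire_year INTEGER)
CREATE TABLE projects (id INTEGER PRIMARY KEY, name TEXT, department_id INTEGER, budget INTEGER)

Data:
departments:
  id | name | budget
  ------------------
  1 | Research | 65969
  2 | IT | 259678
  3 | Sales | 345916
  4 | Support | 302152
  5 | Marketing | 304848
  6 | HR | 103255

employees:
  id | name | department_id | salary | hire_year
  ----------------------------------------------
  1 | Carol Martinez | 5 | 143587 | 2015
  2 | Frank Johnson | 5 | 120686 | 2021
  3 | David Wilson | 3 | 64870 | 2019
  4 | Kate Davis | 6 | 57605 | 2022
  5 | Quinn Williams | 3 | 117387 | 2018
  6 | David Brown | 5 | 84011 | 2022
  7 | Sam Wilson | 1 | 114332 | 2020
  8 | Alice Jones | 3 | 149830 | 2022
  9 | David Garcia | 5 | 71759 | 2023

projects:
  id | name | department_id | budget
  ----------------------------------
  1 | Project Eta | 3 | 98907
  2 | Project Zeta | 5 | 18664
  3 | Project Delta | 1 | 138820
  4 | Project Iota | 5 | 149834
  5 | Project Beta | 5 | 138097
SELECT c.name, p.name AS department, c.budget FROM projects c JOIN departments p ON c.department_id = p.id WHERE p.budget >= 133703

Execution result:
name | department | budget
Project Eta | Sales | 98907
Project Zeta | Marketing | 18664
Project Iota | Marketing | 149834
Project Beta | Marketing | 138097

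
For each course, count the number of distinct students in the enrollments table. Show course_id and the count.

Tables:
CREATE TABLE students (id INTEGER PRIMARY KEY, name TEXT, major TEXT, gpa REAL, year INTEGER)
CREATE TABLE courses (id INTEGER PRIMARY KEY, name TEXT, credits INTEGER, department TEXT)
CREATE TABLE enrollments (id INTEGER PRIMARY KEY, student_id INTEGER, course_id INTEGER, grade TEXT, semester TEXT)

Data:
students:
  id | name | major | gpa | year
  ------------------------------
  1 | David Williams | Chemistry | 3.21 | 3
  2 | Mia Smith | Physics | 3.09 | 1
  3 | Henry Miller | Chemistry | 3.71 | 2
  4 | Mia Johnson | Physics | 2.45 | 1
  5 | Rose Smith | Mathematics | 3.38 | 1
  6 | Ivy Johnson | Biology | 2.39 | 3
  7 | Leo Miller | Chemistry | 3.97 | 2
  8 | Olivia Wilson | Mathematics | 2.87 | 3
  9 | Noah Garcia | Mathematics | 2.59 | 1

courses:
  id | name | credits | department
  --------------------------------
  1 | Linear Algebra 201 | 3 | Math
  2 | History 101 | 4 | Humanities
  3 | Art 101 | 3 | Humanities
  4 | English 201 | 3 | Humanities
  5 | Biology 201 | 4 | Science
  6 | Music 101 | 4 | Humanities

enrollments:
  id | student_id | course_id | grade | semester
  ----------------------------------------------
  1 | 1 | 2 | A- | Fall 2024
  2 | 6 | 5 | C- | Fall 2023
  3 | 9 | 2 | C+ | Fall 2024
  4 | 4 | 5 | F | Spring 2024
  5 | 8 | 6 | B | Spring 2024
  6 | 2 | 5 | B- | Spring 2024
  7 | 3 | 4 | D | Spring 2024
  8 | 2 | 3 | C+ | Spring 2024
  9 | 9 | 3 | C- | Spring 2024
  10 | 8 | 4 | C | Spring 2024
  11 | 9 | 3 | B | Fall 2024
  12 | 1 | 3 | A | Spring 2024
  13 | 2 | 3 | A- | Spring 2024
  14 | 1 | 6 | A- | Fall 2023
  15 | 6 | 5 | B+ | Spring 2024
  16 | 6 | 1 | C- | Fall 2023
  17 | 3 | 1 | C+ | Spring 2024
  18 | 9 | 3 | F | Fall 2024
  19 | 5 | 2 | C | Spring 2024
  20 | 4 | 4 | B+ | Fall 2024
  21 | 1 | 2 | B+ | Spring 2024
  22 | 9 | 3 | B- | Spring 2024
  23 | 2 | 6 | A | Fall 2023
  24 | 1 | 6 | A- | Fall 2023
SELECT course_id, COUNT(DISTINCT student_id) AS distinct_student_count FROM enrollments GROUP BY course_id

Execution result:
course_id | distinct_student_count
1 | 2
2 | 3
3 | 3
4 | 3
5 | 3
6 | 3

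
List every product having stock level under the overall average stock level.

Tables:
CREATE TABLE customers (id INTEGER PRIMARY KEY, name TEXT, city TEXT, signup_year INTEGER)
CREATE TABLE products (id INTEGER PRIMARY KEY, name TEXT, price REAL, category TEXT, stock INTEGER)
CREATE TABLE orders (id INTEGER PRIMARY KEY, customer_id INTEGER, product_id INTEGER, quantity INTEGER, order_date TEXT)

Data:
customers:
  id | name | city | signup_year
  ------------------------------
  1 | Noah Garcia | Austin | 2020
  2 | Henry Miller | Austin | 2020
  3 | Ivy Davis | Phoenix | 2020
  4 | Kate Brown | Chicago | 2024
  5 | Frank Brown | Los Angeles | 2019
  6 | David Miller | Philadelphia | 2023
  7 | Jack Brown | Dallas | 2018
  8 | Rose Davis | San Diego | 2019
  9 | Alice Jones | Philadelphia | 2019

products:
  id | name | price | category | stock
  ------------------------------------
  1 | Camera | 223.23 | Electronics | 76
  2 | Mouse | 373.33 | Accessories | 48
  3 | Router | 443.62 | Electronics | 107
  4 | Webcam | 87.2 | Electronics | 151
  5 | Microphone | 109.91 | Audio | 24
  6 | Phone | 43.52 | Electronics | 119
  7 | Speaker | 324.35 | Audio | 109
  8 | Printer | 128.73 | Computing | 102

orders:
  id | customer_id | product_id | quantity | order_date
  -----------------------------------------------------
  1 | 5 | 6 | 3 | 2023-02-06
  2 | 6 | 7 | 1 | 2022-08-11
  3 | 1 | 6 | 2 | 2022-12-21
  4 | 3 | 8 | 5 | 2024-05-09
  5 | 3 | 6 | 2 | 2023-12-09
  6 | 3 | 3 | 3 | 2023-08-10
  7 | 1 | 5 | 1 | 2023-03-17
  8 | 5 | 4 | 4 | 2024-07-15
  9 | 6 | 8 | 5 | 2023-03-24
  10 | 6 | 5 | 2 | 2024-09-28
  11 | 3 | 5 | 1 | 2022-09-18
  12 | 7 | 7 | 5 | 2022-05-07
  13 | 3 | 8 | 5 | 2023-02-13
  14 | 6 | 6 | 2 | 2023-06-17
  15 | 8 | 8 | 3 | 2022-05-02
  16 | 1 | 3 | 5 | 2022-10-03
SELECT name, stock FROM products WHERE stock < (SELECT AVG(stock) FROM products)

Execution result:
name | stock
Camera | 76
Mouse | 48
Microphone | 24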